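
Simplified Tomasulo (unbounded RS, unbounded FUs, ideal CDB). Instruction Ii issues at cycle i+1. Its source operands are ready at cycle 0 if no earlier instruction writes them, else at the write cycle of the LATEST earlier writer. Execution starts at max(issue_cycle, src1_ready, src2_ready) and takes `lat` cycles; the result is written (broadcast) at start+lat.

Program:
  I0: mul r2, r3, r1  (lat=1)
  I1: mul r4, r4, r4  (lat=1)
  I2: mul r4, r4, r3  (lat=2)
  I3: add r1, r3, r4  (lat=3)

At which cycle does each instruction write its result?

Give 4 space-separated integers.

Answer: 2 3 5 8

Derivation:
I0 mul r2: issue@1 deps=(None,None) exec_start@1 write@2
I1 mul r4: issue@2 deps=(None,None) exec_start@2 write@3
I2 mul r4: issue@3 deps=(1,None) exec_start@3 write@5
I3 add r1: issue@4 deps=(None,2) exec_start@5 write@8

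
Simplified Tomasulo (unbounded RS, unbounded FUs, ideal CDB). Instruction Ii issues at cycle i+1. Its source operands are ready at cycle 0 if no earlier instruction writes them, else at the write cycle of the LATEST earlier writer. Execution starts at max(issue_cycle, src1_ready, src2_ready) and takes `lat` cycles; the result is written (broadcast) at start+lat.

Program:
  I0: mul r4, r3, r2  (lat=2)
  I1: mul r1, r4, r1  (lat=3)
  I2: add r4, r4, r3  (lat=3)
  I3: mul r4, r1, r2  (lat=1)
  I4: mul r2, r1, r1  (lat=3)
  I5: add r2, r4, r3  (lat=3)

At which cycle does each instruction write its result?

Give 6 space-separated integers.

I0 mul r4: issue@1 deps=(None,None) exec_start@1 write@3
I1 mul r1: issue@2 deps=(0,None) exec_start@3 write@6
I2 add r4: issue@3 deps=(0,None) exec_start@3 write@6
I3 mul r4: issue@4 deps=(1,None) exec_start@6 write@7
I4 mul r2: issue@5 deps=(1,1) exec_start@6 write@9
I5 add r2: issue@6 deps=(3,None) exec_start@7 write@10

Answer: 3 6 6 7 9 10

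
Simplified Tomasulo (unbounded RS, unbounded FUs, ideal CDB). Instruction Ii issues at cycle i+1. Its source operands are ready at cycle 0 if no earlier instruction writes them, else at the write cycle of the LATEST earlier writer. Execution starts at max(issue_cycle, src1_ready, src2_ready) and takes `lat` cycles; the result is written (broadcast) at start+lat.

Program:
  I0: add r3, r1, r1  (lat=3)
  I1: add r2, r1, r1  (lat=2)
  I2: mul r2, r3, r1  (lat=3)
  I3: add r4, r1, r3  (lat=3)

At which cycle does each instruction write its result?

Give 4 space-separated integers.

I0 add r3: issue@1 deps=(None,None) exec_start@1 write@4
I1 add r2: issue@2 deps=(None,None) exec_start@2 write@4
I2 mul r2: issue@3 deps=(0,None) exec_start@4 write@7
I3 add r4: issue@4 deps=(None,0) exec_start@4 write@7

Answer: 4 4 7 7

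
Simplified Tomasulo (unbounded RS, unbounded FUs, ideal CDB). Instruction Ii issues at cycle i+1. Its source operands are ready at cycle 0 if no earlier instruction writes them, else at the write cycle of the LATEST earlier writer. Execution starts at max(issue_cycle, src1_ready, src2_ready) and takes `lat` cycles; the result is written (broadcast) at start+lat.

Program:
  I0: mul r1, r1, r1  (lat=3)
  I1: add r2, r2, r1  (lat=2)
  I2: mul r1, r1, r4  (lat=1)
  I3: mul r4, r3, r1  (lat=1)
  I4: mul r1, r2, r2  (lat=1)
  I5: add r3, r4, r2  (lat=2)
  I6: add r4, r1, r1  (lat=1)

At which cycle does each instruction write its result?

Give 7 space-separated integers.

I0 mul r1: issue@1 deps=(None,None) exec_start@1 write@4
I1 add r2: issue@2 deps=(None,0) exec_start@4 write@6
I2 mul r1: issue@3 deps=(0,None) exec_start@4 write@5
I3 mul r4: issue@4 deps=(None,2) exec_start@5 write@6
I4 mul r1: issue@5 deps=(1,1) exec_start@6 write@7
I5 add r3: issue@6 deps=(3,1) exec_start@6 write@8
I6 add r4: issue@7 deps=(4,4) exec_start@7 write@8

Answer: 4 6 5 6 7 8 8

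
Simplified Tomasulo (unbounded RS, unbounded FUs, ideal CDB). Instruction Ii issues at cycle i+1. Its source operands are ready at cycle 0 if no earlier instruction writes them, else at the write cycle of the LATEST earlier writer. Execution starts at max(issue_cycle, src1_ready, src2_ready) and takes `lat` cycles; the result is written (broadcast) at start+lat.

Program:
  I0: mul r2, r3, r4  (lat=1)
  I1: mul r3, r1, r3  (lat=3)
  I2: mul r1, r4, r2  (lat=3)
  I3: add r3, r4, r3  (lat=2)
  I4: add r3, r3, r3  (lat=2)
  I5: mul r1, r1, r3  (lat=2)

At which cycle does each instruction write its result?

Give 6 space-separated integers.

Answer: 2 5 6 7 9 11

Derivation:
I0 mul r2: issue@1 deps=(None,None) exec_start@1 write@2
I1 mul r3: issue@2 deps=(None,None) exec_start@2 write@5
I2 mul r1: issue@3 deps=(None,0) exec_start@3 write@6
I3 add r3: issue@4 deps=(None,1) exec_start@5 write@7
I4 add r3: issue@5 deps=(3,3) exec_start@7 write@9
I5 mul r1: issue@6 deps=(2,4) exec_start@9 write@11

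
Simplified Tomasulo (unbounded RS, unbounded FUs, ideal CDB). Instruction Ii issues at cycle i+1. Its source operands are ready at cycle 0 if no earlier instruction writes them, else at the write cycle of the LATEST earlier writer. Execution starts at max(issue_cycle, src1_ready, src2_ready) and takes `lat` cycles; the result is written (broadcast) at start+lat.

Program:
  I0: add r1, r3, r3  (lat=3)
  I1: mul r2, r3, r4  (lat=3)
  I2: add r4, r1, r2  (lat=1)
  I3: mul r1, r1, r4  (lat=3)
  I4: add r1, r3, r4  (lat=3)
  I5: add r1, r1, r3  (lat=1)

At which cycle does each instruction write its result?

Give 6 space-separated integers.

Answer: 4 5 6 9 9 10

Derivation:
I0 add r1: issue@1 deps=(None,None) exec_start@1 write@4
I1 mul r2: issue@2 deps=(None,None) exec_start@2 write@5
I2 add r4: issue@3 deps=(0,1) exec_start@5 write@6
I3 mul r1: issue@4 deps=(0,2) exec_start@6 write@9
I4 add r1: issue@5 deps=(None,2) exec_start@6 write@9
I5 add r1: issue@6 deps=(4,None) exec_start@9 write@10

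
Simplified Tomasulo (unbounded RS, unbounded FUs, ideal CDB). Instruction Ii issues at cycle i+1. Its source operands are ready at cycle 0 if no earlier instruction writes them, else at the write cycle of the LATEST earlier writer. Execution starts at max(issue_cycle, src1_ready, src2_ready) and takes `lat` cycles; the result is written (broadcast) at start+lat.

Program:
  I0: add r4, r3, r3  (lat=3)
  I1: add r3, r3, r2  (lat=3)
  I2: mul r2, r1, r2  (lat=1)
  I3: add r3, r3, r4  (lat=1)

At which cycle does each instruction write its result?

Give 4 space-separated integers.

I0 add r4: issue@1 deps=(None,None) exec_start@1 write@4
I1 add r3: issue@2 deps=(None,None) exec_start@2 write@5
I2 mul r2: issue@3 deps=(None,None) exec_start@3 write@4
I3 add r3: issue@4 deps=(1,0) exec_start@5 write@6

Answer: 4 5 4 6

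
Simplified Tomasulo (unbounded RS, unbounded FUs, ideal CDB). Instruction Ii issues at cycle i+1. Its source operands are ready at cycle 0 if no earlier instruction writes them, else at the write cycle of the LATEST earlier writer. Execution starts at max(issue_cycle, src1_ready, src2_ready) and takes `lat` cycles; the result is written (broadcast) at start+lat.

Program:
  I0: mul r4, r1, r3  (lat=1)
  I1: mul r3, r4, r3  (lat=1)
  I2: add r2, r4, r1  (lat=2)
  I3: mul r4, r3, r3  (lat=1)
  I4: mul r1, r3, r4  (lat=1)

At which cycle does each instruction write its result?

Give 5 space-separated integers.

Answer: 2 3 5 5 6

Derivation:
I0 mul r4: issue@1 deps=(None,None) exec_start@1 write@2
I1 mul r3: issue@2 deps=(0,None) exec_start@2 write@3
I2 add r2: issue@3 deps=(0,None) exec_start@3 write@5
I3 mul r4: issue@4 deps=(1,1) exec_start@4 write@5
I4 mul r1: issue@5 deps=(1,3) exec_start@5 write@6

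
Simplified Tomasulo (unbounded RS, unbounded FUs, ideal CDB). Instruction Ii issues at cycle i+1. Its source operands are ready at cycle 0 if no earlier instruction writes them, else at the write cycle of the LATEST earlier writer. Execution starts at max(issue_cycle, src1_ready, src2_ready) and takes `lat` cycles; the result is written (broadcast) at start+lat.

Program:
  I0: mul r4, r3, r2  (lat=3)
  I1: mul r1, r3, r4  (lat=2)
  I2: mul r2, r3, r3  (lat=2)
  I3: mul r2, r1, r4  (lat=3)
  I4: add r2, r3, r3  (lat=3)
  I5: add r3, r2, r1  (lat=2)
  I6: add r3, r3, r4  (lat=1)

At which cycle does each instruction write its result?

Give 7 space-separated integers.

I0 mul r4: issue@1 deps=(None,None) exec_start@1 write@4
I1 mul r1: issue@2 deps=(None,0) exec_start@4 write@6
I2 mul r2: issue@3 deps=(None,None) exec_start@3 write@5
I3 mul r2: issue@4 deps=(1,0) exec_start@6 write@9
I4 add r2: issue@5 deps=(None,None) exec_start@5 write@8
I5 add r3: issue@6 deps=(4,1) exec_start@8 write@10
I6 add r3: issue@7 deps=(5,0) exec_start@10 write@11

Answer: 4 6 5 9 8 10 11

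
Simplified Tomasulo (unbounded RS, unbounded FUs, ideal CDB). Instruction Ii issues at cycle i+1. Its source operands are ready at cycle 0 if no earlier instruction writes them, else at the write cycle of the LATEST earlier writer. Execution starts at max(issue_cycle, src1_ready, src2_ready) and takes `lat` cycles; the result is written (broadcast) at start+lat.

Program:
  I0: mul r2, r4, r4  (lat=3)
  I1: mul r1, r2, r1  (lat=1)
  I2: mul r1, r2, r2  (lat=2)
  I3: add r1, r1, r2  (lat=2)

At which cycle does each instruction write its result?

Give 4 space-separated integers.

I0 mul r2: issue@1 deps=(None,None) exec_start@1 write@4
I1 mul r1: issue@2 deps=(0,None) exec_start@4 write@5
I2 mul r1: issue@3 deps=(0,0) exec_start@4 write@6
I3 add r1: issue@4 deps=(2,0) exec_start@6 write@8

Answer: 4 5 6 8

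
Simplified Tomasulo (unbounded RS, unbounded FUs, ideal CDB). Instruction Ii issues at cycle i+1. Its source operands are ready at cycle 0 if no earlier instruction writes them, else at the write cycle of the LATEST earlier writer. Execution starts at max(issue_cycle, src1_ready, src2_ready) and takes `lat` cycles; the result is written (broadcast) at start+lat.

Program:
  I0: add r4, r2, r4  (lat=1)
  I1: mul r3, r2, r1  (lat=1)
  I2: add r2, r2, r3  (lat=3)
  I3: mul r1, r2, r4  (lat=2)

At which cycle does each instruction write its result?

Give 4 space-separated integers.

I0 add r4: issue@1 deps=(None,None) exec_start@1 write@2
I1 mul r3: issue@2 deps=(None,None) exec_start@2 write@3
I2 add r2: issue@3 deps=(None,1) exec_start@3 write@6
I3 mul r1: issue@4 deps=(2,0) exec_start@6 write@8

Answer: 2 3 6 8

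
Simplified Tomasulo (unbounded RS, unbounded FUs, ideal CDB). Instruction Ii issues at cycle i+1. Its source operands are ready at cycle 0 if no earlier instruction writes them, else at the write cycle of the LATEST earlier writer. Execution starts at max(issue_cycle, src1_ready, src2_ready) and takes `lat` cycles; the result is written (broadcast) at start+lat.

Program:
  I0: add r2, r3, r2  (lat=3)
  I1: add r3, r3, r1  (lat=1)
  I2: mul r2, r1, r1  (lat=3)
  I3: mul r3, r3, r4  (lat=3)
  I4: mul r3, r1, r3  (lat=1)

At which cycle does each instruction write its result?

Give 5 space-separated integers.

Answer: 4 3 6 7 8

Derivation:
I0 add r2: issue@1 deps=(None,None) exec_start@1 write@4
I1 add r3: issue@2 deps=(None,None) exec_start@2 write@3
I2 mul r2: issue@3 deps=(None,None) exec_start@3 write@6
I3 mul r3: issue@4 deps=(1,None) exec_start@4 write@7
I4 mul r3: issue@5 deps=(None,3) exec_start@7 write@8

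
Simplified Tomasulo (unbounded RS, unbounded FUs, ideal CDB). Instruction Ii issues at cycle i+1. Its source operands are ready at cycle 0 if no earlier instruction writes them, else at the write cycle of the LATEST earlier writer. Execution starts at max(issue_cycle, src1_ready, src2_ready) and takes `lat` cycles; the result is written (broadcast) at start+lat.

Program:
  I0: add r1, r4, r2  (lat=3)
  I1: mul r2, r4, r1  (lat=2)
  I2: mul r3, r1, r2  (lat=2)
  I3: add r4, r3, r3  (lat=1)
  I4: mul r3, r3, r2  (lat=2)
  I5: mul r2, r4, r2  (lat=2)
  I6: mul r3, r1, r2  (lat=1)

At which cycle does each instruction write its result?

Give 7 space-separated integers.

Answer: 4 6 8 9 10 11 12

Derivation:
I0 add r1: issue@1 deps=(None,None) exec_start@1 write@4
I1 mul r2: issue@2 deps=(None,0) exec_start@4 write@6
I2 mul r3: issue@3 deps=(0,1) exec_start@6 write@8
I3 add r4: issue@4 deps=(2,2) exec_start@8 write@9
I4 mul r3: issue@5 deps=(2,1) exec_start@8 write@10
I5 mul r2: issue@6 deps=(3,1) exec_start@9 write@11
I6 mul r3: issue@7 deps=(0,5) exec_start@11 write@12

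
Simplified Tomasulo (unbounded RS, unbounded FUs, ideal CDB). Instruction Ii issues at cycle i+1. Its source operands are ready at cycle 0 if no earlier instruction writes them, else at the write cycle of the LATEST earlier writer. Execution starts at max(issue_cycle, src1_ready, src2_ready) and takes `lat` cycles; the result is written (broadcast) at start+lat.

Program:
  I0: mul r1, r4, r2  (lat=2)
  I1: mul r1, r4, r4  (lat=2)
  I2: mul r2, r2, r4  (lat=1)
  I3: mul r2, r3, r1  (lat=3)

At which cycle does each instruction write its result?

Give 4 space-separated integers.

I0 mul r1: issue@1 deps=(None,None) exec_start@1 write@3
I1 mul r1: issue@2 deps=(None,None) exec_start@2 write@4
I2 mul r2: issue@3 deps=(None,None) exec_start@3 write@4
I3 mul r2: issue@4 deps=(None,1) exec_start@4 write@7

Answer: 3 4 4 7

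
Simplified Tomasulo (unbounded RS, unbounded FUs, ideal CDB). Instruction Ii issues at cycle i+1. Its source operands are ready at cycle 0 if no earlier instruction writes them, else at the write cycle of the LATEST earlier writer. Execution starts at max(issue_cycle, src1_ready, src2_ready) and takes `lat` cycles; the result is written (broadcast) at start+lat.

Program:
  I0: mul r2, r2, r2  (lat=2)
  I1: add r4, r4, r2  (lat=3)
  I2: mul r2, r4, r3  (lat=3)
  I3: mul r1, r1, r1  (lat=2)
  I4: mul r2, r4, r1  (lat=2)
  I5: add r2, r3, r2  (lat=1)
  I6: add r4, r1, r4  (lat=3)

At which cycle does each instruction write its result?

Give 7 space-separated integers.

Answer: 3 6 9 6 8 9 10

Derivation:
I0 mul r2: issue@1 deps=(None,None) exec_start@1 write@3
I1 add r4: issue@2 deps=(None,0) exec_start@3 write@6
I2 mul r2: issue@3 deps=(1,None) exec_start@6 write@9
I3 mul r1: issue@4 deps=(None,None) exec_start@4 write@6
I4 mul r2: issue@5 deps=(1,3) exec_start@6 write@8
I5 add r2: issue@6 deps=(None,4) exec_start@8 write@9
I6 add r4: issue@7 deps=(3,1) exec_start@7 write@10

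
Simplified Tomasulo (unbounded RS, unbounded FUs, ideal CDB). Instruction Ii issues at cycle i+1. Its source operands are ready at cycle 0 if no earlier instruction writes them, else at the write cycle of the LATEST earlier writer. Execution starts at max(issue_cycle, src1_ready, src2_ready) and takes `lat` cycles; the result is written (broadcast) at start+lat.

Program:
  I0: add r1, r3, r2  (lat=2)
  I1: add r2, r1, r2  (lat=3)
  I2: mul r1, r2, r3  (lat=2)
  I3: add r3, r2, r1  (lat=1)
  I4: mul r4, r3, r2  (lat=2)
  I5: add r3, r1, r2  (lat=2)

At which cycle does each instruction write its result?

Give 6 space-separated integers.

Answer: 3 6 8 9 11 10

Derivation:
I0 add r1: issue@1 deps=(None,None) exec_start@1 write@3
I1 add r2: issue@2 deps=(0,None) exec_start@3 write@6
I2 mul r1: issue@3 deps=(1,None) exec_start@6 write@8
I3 add r3: issue@4 deps=(1,2) exec_start@8 write@9
I4 mul r4: issue@5 deps=(3,1) exec_start@9 write@11
I5 add r3: issue@6 deps=(2,1) exec_start@8 write@10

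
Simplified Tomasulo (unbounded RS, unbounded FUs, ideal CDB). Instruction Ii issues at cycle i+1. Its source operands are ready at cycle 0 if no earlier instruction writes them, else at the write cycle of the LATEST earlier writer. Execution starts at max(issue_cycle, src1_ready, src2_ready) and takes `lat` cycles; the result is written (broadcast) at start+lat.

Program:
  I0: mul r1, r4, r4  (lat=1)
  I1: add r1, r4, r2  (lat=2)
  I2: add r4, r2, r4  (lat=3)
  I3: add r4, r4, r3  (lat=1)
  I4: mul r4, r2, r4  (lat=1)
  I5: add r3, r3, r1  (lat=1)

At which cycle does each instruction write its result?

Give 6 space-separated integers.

I0 mul r1: issue@1 deps=(None,None) exec_start@1 write@2
I1 add r1: issue@2 deps=(None,None) exec_start@2 write@4
I2 add r4: issue@3 deps=(None,None) exec_start@3 write@6
I3 add r4: issue@4 deps=(2,None) exec_start@6 write@7
I4 mul r4: issue@5 deps=(None,3) exec_start@7 write@8
I5 add r3: issue@6 deps=(None,1) exec_start@6 write@7

Answer: 2 4 6 7 8 7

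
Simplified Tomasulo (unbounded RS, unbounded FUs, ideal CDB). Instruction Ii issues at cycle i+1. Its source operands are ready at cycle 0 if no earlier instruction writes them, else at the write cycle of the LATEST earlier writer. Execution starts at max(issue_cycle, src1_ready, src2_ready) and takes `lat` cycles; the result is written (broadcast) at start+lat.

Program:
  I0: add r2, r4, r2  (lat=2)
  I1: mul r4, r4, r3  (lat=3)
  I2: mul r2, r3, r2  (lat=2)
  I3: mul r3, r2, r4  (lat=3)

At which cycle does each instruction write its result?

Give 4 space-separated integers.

Answer: 3 5 5 8

Derivation:
I0 add r2: issue@1 deps=(None,None) exec_start@1 write@3
I1 mul r4: issue@2 deps=(None,None) exec_start@2 write@5
I2 mul r2: issue@3 deps=(None,0) exec_start@3 write@5
I3 mul r3: issue@4 deps=(2,1) exec_start@5 write@8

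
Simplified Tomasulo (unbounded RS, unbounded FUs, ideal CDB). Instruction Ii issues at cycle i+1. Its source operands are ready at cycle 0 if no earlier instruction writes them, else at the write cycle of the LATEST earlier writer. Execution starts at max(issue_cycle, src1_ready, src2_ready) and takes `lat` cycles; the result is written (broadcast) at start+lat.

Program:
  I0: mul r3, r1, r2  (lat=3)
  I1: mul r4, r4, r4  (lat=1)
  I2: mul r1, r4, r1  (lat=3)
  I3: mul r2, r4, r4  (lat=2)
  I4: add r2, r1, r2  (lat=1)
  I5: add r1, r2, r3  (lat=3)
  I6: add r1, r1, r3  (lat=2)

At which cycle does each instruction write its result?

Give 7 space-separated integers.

Answer: 4 3 6 6 7 10 12

Derivation:
I0 mul r3: issue@1 deps=(None,None) exec_start@1 write@4
I1 mul r4: issue@2 deps=(None,None) exec_start@2 write@3
I2 mul r1: issue@3 deps=(1,None) exec_start@3 write@6
I3 mul r2: issue@4 deps=(1,1) exec_start@4 write@6
I4 add r2: issue@5 deps=(2,3) exec_start@6 write@7
I5 add r1: issue@6 deps=(4,0) exec_start@7 write@10
I6 add r1: issue@7 deps=(5,0) exec_start@10 write@12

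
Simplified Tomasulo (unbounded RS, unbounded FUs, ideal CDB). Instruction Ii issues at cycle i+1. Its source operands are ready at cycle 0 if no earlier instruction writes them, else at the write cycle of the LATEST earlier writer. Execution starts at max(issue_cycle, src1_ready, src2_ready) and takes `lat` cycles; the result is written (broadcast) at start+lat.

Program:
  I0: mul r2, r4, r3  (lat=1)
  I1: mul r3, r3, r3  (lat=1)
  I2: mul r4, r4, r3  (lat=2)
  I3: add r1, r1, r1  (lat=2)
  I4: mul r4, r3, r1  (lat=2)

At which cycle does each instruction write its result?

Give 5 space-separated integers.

I0 mul r2: issue@1 deps=(None,None) exec_start@1 write@2
I1 mul r3: issue@2 deps=(None,None) exec_start@2 write@3
I2 mul r4: issue@3 deps=(None,1) exec_start@3 write@5
I3 add r1: issue@4 deps=(None,None) exec_start@4 write@6
I4 mul r4: issue@5 deps=(1,3) exec_start@6 write@8

Answer: 2 3 5 6 8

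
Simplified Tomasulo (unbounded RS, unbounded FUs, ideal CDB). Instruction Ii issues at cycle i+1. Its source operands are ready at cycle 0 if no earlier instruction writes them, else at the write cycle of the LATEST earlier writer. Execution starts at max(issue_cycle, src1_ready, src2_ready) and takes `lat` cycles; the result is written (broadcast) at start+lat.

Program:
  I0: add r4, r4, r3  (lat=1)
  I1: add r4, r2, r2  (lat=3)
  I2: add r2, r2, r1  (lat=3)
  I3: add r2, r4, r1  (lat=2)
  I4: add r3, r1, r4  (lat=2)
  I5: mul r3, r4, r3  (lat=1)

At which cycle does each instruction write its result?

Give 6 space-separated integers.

I0 add r4: issue@1 deps=(None,None) exec_start@1 write@2
I1 add r4: issue@2 deps=(None,None) exec_start@2 write@5
I2 add r2: issue@3 deps=(None,None) exec_start@3 write@6
I3 add r2: issue@4 deps=(1,None) exec_start@5 write@7
I4 add r3: issue@5 deps=(None,1) exec_start@5 write@7
I5 mul r3: issue@6 deps=(1,4) exec_start@7 write@8

Answer: 2 5 6 7 7 8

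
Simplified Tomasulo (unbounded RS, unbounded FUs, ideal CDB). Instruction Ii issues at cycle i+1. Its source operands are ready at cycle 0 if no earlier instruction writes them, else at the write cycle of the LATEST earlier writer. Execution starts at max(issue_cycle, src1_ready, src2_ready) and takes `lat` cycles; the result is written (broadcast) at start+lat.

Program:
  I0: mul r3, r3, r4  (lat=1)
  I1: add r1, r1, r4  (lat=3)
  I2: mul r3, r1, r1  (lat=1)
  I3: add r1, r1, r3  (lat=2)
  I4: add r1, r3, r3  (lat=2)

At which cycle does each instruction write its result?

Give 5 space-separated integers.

I0 mul r3: issue@1 deps=(None,None) exec_start@1 write@2
I1 add r1: issue@2 deps=(None,None) exec_start@2 write@5
I2 mul r3: issue@3 deps=(1,1) exec_start@5 write@6
I3 add r1: issue@4 deps=(1,2) exec_start@6 write@8
I4 add r1: issue@5 deps=(2,2) exec_start@6 write@8

Answer: 2 5 6 8 8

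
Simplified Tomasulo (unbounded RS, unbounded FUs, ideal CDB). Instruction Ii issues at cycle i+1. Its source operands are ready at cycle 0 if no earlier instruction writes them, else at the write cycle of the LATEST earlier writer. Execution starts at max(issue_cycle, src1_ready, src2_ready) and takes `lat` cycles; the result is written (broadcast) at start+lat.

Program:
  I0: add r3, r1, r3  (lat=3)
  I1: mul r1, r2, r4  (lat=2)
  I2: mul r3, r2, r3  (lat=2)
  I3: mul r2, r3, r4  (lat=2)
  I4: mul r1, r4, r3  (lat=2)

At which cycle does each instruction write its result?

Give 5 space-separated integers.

Answer: 4 4 6 8 8

Derivation:
I0 add r3: issue@1 deps=(None,None) exec_start@1 write@4
I1 mul r1: issue@2 deps=(None,None) exec_start@2 write@4
I2 mul r3: issue@3 deps=(None,0) exec_start@4 write@6
I3 mul r2: issue@4 deps=(2,None) exec_start@6 write@8
I4 mul r1: issue@5 deps=(None,2) exec_start@6 write@8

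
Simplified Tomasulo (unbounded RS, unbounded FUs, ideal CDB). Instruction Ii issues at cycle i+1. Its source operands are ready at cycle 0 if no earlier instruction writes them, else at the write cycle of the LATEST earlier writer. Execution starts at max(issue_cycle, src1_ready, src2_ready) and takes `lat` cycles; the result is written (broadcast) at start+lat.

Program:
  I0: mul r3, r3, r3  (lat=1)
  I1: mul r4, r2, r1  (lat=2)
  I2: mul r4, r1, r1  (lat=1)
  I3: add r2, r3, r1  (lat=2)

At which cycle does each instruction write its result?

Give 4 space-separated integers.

Answer: 2 4 4 6

Derivation:
I0 mul r3: issue@1 deps=(None,None) exec_start@1 write@2
I1 mul r4: issue@2 deps=(None,None) exec_start@2 write@4
I2 mul r4: issue@3 deps=(None,None) exec_start@3 write@4
I3 add r2: issue@4 deps=(0,None) exec_start@4 write@6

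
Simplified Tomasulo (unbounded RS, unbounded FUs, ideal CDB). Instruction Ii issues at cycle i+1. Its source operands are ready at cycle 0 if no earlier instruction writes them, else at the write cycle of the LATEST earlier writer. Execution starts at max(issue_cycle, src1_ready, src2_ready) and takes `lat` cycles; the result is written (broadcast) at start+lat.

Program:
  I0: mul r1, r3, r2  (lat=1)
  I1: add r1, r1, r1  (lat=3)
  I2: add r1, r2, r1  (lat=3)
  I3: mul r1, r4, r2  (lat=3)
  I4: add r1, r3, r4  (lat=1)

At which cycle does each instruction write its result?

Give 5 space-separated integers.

Answer: 2 5 8 7 6

Derivation:
I0 mul r1: issue@1 deps=(None,None) exec_start@1 write@2
I1 add r1: issue@2 deps=(0,0) exec_start@2 write@5
I2 add r1: issue@3 deps=(None,1) exec_start@5 write@8
I3 mul r1: issue@4 deps=(None,None) exec_start@4 write@7
I4 add r1: issue@5 deps=(None,None) exec_start@5 write@6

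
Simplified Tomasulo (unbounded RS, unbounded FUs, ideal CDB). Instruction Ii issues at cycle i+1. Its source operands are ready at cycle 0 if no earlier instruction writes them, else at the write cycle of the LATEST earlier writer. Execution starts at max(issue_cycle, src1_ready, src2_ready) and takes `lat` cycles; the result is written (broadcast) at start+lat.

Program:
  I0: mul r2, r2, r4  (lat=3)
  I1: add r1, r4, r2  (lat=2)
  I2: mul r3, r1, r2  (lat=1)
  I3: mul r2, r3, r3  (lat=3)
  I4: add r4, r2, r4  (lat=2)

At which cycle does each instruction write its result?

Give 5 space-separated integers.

Answer: 4 6 7 10 12

Derivation:
I0 mul r2: issue@1 deps=(None,None) exec_start@1 write@4
I1 add r1: issue@2 deps=(None,0) exec_start@4 write@6
I2 mul r3: issue@3 deps=(1,0) exec_start@6 write@7
I3 mul r2: issue@4 deps=(2,2) exec_start@7 write@10
I4 add r4: issue@5 deps=(3,None) exec_start@10 write@12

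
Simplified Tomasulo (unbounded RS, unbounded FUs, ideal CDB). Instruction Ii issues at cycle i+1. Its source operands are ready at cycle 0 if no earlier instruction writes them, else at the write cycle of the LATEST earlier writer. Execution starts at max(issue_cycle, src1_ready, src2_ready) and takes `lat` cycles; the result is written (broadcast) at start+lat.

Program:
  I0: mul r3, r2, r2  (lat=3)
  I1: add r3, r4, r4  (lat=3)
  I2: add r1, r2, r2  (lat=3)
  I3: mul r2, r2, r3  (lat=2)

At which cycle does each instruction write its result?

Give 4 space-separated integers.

Answer: 4 5 6 7

Derivation:
I0 mul r3: issue@1 deps=(None,None) exec_start@1 write@4
I1 add r3: issue@2 deps=(None,None) exec_start@2 write@5
I2 add r1: issue@3 deps=(None,None) exec_start@3 write@6
I3 mul r2: issue@4 deps=(None,1) exec_start@5 write@7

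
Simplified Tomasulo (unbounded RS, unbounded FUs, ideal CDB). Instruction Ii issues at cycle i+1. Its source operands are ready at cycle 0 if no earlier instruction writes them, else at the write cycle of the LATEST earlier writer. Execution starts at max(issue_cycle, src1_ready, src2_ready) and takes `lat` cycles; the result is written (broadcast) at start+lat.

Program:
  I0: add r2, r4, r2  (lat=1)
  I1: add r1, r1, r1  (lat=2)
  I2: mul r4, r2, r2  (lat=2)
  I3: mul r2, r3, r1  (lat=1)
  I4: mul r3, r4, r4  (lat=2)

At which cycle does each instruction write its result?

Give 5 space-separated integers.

I0 add r2: issue@1 deps=(None,None) exec_start@1 write@2
I1 add r1: issue@2 deps=(None,None) exec_start@2 write@4
I2 mul r4: issue@3 deps=(0,0) exec_start@3 write@5
I3 mul r2: issue@4 deps=(None,1) exec_start@4 write@5
I4 mul r3: issue@5 deps=(2,2) exec_start@5 write@7

Answer: 2 4 5 5 7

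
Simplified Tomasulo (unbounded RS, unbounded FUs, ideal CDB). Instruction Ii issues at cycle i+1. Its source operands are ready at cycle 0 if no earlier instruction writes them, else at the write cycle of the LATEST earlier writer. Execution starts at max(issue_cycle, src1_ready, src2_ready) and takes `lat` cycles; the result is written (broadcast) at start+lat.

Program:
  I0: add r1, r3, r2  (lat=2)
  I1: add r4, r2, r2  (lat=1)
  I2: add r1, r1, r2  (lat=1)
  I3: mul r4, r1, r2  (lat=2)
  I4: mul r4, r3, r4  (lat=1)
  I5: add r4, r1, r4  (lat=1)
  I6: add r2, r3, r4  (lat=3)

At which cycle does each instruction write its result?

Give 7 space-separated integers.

Answer: 3 3 4 6 7 8 11

Derivation:
I0 add r1: issue@1 deps=(None,None) exec_start@1 write@3
I1 add r4: issue@2 deps=(None,None) exec_start@2 write@3
I2 add r1: issue@3 deps=(0,None) exec_start@3 write@4
I3 mul r4: issue@4 deps=(2,None) exec_start@4 write@6
I4 mul r4: issue@5 deps=(None,3) exec_start@6 write@7
I5 add r4: issue@6 deps=(2,4) exec_start@7 write@8
I6 add r2: issue@7 deps=(None,5) exec_start@8 write@11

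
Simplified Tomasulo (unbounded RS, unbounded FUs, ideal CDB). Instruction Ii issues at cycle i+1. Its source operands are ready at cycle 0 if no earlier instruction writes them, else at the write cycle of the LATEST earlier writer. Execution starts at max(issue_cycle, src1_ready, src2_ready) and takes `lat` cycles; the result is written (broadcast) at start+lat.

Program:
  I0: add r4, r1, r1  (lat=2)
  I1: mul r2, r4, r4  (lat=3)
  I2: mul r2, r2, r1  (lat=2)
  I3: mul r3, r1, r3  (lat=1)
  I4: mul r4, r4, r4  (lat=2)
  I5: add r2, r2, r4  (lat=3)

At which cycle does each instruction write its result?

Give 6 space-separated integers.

Answer: 3 6 8 5 7 11

Derivation:
I0 add r4: issue@1 deps=(None,None) exec_start@1 write@3
I1 mul r2: issue@2 deps=(0,0) exec_start@3 write@6
I2 mul r2: issue@3 deps=(1,None) exec_start@6 write@8
I3 mul r3: issue@4 deps=(None,None) exec_start@4 write@5
I4 mul r4: issue@5 deps=(0,0) exec_start@5 write@7
I5 add r2: issue@6 deps=(2,4) exec_start@8 write@11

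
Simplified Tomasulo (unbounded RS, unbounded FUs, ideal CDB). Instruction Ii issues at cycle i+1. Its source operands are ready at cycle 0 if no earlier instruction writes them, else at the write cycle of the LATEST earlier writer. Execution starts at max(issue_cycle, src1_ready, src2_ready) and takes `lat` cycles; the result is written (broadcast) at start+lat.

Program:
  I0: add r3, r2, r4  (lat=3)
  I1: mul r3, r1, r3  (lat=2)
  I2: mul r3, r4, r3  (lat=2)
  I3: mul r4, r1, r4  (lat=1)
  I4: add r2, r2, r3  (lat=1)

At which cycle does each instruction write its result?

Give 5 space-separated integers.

Answer: 4 6 8 5 9

Derivation:
I0 add r3: issue@1 deps=(None,None) exec_start@1 write@4
I1 mul r3: issue@2 deps=(None,0) exec_start@4 write@6
I2 mul r3: issue@3 deps=(None,1) exec_start@6 write@8
I3 mul r4: issue@4 deps=(None,None) exec_start@4 write@5
I4 add r2: issue@5 deps=(None,2) exec_start@8 write@9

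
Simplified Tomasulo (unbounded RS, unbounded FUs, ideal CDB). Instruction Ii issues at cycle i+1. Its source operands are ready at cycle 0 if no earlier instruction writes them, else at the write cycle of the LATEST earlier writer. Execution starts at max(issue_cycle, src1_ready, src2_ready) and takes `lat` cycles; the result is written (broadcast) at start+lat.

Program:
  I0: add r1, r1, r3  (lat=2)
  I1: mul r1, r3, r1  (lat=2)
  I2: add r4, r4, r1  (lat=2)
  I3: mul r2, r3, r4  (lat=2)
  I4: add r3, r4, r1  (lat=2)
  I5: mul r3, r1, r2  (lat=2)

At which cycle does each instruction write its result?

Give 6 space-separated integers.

I0 add r1: issue@1 deps=(None,None) exec_start@1 write@3
I1 mul r1: issue@2 deps=(None,0) exec_start@3 write@5
I2 add r4: issue@3 deps=(None,1) exec_start@5 write@7
I3 mul r2: issue@4 deps=(None,2) exec_start@7 write@9
I4 add r3: issue@5 deps=(2,1) exec_start@7 write@9
I5 mul r3: issue@6 deps=(1,3) exec_start@9 write@11

Answer: 3 5 7 9 9 11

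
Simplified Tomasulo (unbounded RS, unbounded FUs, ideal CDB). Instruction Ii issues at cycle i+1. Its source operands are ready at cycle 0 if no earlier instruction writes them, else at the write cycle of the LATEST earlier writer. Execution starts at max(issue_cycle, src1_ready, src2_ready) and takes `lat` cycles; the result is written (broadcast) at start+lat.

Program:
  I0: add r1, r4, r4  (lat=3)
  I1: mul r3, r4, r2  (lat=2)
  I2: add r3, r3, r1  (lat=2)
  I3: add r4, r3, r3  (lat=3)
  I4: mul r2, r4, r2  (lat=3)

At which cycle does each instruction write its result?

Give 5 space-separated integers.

Answer: 4 4 6 9 12

Derivation:
I0 add r1: issue@1 deps=(None,None) exec_start@1 write@4
I1 mul r3: issue@2 deps=(None,None) exec_start@2 write@4
I2 add r3: issue@3 deps=(1,0) exec_start@4 write@6
I3 add r4: issue@4 deps=(2,2) exec_start@6 write@9
I4 mul r2: issue@5 deps=(3,None) exec_start@9 write@12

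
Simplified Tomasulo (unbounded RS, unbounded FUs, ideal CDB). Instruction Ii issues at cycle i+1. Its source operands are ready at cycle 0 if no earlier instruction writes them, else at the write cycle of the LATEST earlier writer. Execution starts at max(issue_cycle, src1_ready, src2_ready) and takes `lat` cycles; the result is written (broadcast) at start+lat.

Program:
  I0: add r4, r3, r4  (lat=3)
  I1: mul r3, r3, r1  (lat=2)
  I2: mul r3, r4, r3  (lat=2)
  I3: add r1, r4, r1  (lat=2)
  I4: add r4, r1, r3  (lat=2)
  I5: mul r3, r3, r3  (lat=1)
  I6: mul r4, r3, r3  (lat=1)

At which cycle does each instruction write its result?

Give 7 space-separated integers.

Answer: 4 4 6 6 8 7 8

Derivation:
I0 add r4: issue@1 deps=(None,None) exec_start@1 write@4
I1 mul r3: issue@2 deps=(None,None) exec_start@2 write@4
I2 mul r3: issue@3 deps=(0,1) exec_start@4 write@6
I3 add r1: issue@4 deps=(0,None) exec_start@4 write@6
I4 add r4: issue@5 deps=(3,2) exec_start@6 write@8
I5 mul r3: issue@6 deps=(2,2) exec_start@6 write@7
I6 mul r4: issue@7 deps=(5,5) exec_start@7 write@8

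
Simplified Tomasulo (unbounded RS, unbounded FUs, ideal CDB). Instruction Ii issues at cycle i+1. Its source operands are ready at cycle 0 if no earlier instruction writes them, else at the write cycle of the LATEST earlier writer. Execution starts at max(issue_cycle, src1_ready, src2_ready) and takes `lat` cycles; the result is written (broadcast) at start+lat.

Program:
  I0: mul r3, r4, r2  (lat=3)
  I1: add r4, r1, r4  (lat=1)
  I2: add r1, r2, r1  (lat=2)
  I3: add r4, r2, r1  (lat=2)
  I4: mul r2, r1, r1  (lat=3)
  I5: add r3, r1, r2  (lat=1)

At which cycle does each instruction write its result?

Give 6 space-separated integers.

I0 mul r3: issue@1 deps=(None,None) exec_start@1 write@4
I1 add r4: issue@2 deps=(None,None) exec_start@2 write@3
I2 add r1: issue@3 deps=(None,None) exec_start@3 write@5
I3 add r4: issue@4 deps=(None,2) exec_start@5 write@7
I4 mul r2: issue@5 deps=(2,2) exec_start@5 write@8
I5 add r3: issue@6 deps=(2,4) exec_start@8 write@9

Answer: 4 3 5 7 8 9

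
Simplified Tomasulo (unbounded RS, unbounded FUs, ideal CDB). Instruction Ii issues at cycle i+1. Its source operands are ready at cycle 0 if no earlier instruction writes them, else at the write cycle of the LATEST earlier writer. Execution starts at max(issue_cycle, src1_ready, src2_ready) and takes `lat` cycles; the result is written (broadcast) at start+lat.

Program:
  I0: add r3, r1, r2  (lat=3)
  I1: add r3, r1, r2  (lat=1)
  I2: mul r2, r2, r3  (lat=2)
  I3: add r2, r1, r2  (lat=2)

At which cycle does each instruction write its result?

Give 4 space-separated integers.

Answer: 4 3 5 7

Derivation:
I0 add r3: issue@1 deps=(None,None) exec_start@1 write@4
I1 add r3: issue@2 deps=(None,None) exec_start@2 write@3
I2 mul r2: issue@3 deps=(None,1) exec_start@3 write@5
I3 add r2: issue@4 deps=(None,2) exec_start@5 write@7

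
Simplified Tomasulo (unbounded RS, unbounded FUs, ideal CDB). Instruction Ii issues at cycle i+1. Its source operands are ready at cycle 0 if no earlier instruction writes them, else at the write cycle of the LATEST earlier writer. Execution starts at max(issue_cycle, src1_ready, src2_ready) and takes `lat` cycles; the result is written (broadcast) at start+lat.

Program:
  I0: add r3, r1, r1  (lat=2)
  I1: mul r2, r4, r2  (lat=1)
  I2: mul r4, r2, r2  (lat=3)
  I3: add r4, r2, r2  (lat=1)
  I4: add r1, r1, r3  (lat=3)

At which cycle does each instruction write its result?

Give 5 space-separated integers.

I0 add r3: issue@1 deps=(None,None) exec_start@1 write@3
I1 mul r2: issue@2 deps=(None,None) exec_start@2 write@3
I2 mul r4: issue@3 deps=(1,1) exec_start@3 write@6
I3 add r4: issue@4 deps=(1,1) exec_start@4 write@5
I4 add r1: issue@5 deps=(None,0) exec_start@5 write@8

Answer: 3 3 6 5 8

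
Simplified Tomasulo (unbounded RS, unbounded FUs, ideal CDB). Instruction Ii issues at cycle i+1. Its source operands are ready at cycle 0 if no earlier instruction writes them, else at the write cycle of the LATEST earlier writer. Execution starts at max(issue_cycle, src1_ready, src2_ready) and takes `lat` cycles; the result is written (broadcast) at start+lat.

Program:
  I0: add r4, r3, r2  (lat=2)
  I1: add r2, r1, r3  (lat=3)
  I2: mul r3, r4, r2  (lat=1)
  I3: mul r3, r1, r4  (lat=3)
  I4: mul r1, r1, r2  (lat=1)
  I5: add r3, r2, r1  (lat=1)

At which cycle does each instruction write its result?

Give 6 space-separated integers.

I0 add r4: issue@1 deps=(None,None) exec_start@1 write@3
I1 add r2: issue@2 deps=(None,None) exec_start@2 write@5
I2 mul r3: issue@3 deps=(0,1) exec_start@5 write@6
I3 mul r3: issue@4 deps=(None,0) exec_start@4 write@7
I4 mul r1: issue@5 deps=(None,1) exec_start@5 write@6
I5 add r3: issue@6 deps=(1,4) exec_start@6 write@7

Answer: 3 5 6 7 6 7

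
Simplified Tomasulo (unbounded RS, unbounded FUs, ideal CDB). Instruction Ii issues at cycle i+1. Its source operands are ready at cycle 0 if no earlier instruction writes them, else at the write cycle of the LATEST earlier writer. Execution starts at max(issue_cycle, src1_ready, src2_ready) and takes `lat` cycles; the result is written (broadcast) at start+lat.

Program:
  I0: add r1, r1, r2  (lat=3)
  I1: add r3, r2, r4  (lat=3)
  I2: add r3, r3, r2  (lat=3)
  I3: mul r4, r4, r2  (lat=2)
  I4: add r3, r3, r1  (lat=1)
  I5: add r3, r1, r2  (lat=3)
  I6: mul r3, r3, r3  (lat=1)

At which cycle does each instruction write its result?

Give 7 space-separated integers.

Answer: 4 5 8 6 9 9 10

Derivation:
I0 add r1: issue@1 deps=(None,None) exec_start@1 write@4
I1 add r3: issue@2 deps=(None,None) exec_start@2 write@5
I2 add r3: issue@3 deps=(1,None) exec_start@5 write@8
I3 mul r4: issue@4 deps=(None,None) exec_start@4 write@6
I4 add r3: issue@5 deps=(2,0) exec_start@8 write@9
I5 add r3: issue@6 deps=(0,None) exec_start@6 write@9
I6 mul r3: issue@7 deps=(5,5) exec_start@9 write@10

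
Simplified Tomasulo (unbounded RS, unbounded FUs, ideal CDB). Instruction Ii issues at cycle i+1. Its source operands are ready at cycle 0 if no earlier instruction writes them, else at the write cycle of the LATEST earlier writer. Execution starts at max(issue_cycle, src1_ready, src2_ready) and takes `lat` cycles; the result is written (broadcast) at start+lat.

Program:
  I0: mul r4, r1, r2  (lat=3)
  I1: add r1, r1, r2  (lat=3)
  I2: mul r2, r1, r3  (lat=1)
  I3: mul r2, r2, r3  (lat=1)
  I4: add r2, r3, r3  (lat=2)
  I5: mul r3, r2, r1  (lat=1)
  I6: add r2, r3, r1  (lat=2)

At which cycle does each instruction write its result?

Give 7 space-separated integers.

I0 mul r4: issue@1 deps=(None,None) exec_start@1 write@4
I1 add r1: issue@2 deps=(None,None) exec_start@2 write@5
I2 mul r2: issue@3 deps=(1,None) exec_start@5 write@6
I3 mul r2: issue@4 deps=(2,None) exec_start@6 write@7
I4 add r2: issue@5 deps=(None,None) exec_start@5 write@7
I5 mul r3: issue@6 deps=(4,1) exec_start@7 write@8
I6 add r2: issue@7 deps=(5,1) exec_start@8 write@10

Answer: 4 5 6 7 7 8 10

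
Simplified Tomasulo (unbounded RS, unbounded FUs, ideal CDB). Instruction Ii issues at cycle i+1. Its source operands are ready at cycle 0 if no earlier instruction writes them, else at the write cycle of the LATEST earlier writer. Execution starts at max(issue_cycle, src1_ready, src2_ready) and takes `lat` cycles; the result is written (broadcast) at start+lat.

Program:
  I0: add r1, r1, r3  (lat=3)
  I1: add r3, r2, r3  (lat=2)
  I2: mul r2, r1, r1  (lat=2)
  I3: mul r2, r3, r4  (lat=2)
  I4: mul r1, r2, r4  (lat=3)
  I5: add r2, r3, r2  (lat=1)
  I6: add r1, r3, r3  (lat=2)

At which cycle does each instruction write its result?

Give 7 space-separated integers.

Answer: 4 4 6 6 9 7 9

Derivation:
I0 add r1: issue@1 deps=(None,None) exec_start@1 write@4
I1 add r3: issue@2 deps=(None,None) exec_start@2 write@4
I2 mul r2: issue@3 deps=(0,0) exec_start@4 write@6
I3 mul r2: issue@4 deps=(1,None) exec_start@4 write@6
I4 mul r1: issue@5 deps=(3,None) exec_start@6 write@9
I5 add r2: issue@6 deps=(1,3) exec_start@6 write@7
I6 add r1: issue@7 deps=(1,1) exec_start@7 write@9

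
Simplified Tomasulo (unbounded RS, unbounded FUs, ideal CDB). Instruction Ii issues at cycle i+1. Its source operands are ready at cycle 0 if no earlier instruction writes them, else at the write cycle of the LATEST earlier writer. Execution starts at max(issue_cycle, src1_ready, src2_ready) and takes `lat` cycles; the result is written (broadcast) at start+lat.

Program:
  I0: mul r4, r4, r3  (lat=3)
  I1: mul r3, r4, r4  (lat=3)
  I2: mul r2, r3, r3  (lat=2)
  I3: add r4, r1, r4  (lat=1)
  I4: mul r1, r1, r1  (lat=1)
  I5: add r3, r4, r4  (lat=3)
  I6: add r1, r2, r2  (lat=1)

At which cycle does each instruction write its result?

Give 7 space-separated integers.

I0 mul r4: issue@1 deps=(None,None) exec_start@1 write@4
I1 mul r3: issue@2 deps=(0,0) exec_start@4 write@7
I2 mul r2: issue@3 deps=(1,1) exec_start@7 write@9
I3 add r4: issue@4 deps=(None,0) exec_start@4 write@5
I4 mul r1: issue@5 deps=(None,None) exec_start@5 write@6
I5 add r3: issue@6 deps=(3,3) exec_start@6 write@9
I6 add r1: issue@7 deps=(2,2) exec_start@9 write@10

Answer: 4 7 9 5 6 9 10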